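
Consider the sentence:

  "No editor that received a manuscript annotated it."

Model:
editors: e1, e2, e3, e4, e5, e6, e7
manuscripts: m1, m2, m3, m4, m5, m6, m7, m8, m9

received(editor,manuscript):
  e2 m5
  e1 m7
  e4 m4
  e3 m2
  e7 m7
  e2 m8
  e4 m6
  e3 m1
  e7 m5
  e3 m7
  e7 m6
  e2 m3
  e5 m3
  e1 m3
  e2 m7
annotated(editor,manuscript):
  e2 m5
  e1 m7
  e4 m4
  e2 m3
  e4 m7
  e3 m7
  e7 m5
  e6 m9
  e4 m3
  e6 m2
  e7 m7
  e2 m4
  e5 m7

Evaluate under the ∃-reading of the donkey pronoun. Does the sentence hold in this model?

False

"it" takes "a manuscript" as antecedent — a donkey pronoun bound across the clause boundary.
Truth condition: for no (e,m) with received(e,m) does annotated(e,m) hold.
Restrictor pairs — does the scope hold? (e1,m3):fails  (e1,m7):holds  (e2,m3):holds  (e2,m5):holds  (e2,m7):fails  (e2,m8):fails  (e3,m1):fails  (e3,m2):fails  (e3,m7):holds  (e4,m4):holds  (e4,m6):fails  (e5,m3):fails  (e7,m5):holds  (e7,m6):fails  (e7,m7):holds
Scope holds for 7 pair(s), so the sentence is false.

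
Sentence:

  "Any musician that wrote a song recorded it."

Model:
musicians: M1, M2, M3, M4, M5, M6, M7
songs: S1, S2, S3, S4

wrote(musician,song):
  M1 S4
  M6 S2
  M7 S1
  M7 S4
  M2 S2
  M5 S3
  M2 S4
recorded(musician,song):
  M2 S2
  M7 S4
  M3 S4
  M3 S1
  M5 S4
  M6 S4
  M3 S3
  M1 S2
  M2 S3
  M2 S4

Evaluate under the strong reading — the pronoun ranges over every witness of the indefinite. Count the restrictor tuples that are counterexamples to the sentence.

4

"it" takes "a song" as antecedent — a donkey pronoun bound across the clause boundary.
Strong reading: for every (m,s) with wrote(m,s), recorded(m,s).
Restrictor pairs: (M1,S4) ✗  (M2,S2) ✓  (M2,S4) ✓  (M5,S3) ✗  (M6,S2) ✗  (M7,S1) ✗  (M7,S4) ✓
Counterexamples (restrictor pairs failing the scope): 4.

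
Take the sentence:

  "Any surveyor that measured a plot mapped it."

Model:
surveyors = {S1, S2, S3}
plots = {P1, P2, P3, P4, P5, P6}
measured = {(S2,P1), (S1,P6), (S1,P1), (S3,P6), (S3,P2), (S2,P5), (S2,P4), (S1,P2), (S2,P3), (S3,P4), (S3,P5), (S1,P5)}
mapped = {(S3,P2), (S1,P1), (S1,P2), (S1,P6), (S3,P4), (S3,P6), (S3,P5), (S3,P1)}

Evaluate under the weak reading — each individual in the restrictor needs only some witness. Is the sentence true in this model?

"it" takes "a plot" as antecedent — a donkey pronoun bound across the clause boundary.
Weak reading: every surveyor s with some measured-plot has at least one measured-plot p such that mapped(s,p).
Per surveyor: S1:✓  S2:✗  S3:✓
S2 has no witness among its measured-plots.

False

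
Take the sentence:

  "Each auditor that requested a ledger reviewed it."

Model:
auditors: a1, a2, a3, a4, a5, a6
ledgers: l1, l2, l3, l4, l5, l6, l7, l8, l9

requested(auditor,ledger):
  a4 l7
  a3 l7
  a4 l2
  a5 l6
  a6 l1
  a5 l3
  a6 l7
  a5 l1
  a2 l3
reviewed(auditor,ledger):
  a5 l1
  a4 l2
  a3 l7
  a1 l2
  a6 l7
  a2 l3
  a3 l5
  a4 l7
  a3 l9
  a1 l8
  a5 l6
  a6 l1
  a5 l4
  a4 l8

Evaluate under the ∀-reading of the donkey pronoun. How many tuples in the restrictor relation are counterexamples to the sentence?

"it" takes "a ledger" as antecedent — a donkey pronoun bound across the clause boundary.
Strong reading: for every (a,l) with requested(a,l), reviewed(a,l).
Restrictor pairs: (a2,l3) ✓  (a3,l7) ✓  (a4,l2) ✓  (a4,l7) ✓  (a5,l1) ✓  (a5,l3) ✗  (a5,l6) ✓  (a6,l1) ✓  (a6,l7) ✓
Counterexamples (restrictor pairs failing the scope): 1.

1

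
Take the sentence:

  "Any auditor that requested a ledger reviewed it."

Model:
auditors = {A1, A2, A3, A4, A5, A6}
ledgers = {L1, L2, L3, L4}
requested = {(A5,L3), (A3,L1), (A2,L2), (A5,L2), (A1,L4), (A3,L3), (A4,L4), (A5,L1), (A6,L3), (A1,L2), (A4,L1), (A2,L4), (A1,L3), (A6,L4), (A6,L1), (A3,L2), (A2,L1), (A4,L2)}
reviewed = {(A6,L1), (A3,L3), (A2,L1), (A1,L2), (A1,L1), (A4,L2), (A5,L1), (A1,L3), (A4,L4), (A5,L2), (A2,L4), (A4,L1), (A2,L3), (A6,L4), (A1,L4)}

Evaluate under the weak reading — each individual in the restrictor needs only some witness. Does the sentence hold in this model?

True

"it" takes "a ledger" as antecedent — a donkey pronoun bound across the clause boundary.
Weak reading: every auditor a with some requested-ledger has at least one requested-ledger l such that reviewed(a,l).
Per auditor: A1:✓  A2:✓  A3:✓  A4:✓  A5:✓  A6:✓
Every auditor in the restrictor has a witness.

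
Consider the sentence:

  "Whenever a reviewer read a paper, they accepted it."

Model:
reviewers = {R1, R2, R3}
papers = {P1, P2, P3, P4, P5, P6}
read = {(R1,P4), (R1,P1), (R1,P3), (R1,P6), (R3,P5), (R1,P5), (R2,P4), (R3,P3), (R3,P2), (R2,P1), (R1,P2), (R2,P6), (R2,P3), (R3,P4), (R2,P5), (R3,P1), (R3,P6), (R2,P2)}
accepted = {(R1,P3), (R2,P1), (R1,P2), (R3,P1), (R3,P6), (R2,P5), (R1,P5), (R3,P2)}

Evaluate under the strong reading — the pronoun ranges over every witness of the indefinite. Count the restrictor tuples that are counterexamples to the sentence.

"it" takes "a paper" as antecedent — a donkey pronoun bound across the clause boundary.
Strong reading: for every (r,p) with read(r,p), accepted(r,p).
Restrictor pairs: (R1,P1) ✗  (R1,P2) ✓  (R1,P3) ✓  (R1,P4) ✗  (R1,P5) ✓  (R1,P6) ✗  (R2,P1) ✓  (R2,P2) ✗  (R2,P3) ✗  (R2,P4) ✗  (R2,P5) ✓  (R2,P6) ✗  (R3,P1) ✓  (R3,P2) ✓  (R3,P3) ✗  (R3,P4) ✗  (R3,P5) ✗  (R3,P6) ✓
Counterexamples (restrictor pairs failing the scope): 10.

10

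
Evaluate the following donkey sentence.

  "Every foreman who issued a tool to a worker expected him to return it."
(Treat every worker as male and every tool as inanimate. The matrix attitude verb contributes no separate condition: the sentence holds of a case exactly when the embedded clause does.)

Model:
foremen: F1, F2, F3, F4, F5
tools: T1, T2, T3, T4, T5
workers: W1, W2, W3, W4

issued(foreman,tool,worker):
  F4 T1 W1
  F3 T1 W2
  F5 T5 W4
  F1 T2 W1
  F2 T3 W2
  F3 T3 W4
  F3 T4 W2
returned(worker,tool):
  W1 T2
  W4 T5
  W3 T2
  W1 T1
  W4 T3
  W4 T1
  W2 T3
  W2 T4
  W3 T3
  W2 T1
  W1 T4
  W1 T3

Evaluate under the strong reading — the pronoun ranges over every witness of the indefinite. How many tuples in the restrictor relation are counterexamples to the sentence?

0

"him" takes "a worker" as antecedent and "it" takes "a tool"; both are donkey pronouns co-varying with the restrictor.
Strong reading: for every (f,t,w) with issued(f,t,w), returned(w,t).
Restrictor triples: (F1,T2,W1)→returned(W1,T2) ✓  (F2,T3,W2)→returned(W2,T3) ✓  (F3,T1,W2)→returned(W2,T1) ✓  (F3,T3,W4)→returned(W4,T3) ✓  (F3,T4,W2)→returned(W2,T4) ✓  (F4,T1,W1)→returned(W1,T1) ✓  (F5,T5,W4)→returned(W4,T5) ✓
Counterexamples (restrictor triples failing the scope): 0.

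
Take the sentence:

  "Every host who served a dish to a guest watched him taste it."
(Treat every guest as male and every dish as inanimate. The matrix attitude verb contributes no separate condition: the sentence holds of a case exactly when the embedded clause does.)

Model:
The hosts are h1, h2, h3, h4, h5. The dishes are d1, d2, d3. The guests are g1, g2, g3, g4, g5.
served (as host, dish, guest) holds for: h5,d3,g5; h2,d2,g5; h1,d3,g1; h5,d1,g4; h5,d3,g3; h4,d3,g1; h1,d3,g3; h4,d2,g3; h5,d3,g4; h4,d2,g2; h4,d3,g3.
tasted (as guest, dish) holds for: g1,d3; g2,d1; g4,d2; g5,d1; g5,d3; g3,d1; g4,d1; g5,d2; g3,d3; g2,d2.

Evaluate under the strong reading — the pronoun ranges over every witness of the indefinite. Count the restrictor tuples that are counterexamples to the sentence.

2

"him" takes "a guest" as antecedent and "it" takes "a dish"; both are donkey pronouns co-varying with the restrictor.
Strong reading: for every (h,d,g) with served(h,d,g), tasted(g,d).
Restrictor triples: (h1,d3,g1)→tasted(g1,d3) ✓  (h1,d3,g3)→tasted(g3,d3) ✓  (h2,d2,g5)→tasted(g5,d2) ✓  (h4,d2,g2)→tasted(g2,d2) ✓  (h4,d2,g3)→tasted(g3,d2) ✗  (h4,d3,g1)→tasted(g1,d3) ✓  (h4,d3,g3)→tasted(g3,d3) ✓  (h5,d1,g4)→tasted(g4,d1) ✓  (h5,d3,g3)→tasted(g3,d3) ✓  (h5,d3,g4)→tasted(g4,d3) ✗  (h5,d3,g5)→tasted(g5,d3) ✓
Counterexamples (restrictor triples failing the scope): 2.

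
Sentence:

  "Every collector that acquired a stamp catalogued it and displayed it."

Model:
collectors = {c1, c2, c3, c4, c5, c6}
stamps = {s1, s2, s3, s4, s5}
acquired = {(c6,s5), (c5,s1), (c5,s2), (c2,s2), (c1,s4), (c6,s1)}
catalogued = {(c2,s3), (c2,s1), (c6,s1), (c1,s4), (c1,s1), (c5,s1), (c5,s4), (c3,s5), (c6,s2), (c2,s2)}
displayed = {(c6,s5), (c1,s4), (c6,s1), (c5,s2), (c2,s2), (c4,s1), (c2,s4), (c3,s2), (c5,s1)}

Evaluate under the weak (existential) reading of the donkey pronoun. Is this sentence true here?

"it" takes "a stamp" as antecedent — a donkey pronoun bound across the clause boundary.
Weak reading: every collector c with some acquired-stamp has at least one acquired-stamp s such that catalogued(c,s) ∧ displayed(c,s).
Per collector: c1:✓  c2:✓  c5:✓  c6:✓
Every collector in the restrictor has a witness.

True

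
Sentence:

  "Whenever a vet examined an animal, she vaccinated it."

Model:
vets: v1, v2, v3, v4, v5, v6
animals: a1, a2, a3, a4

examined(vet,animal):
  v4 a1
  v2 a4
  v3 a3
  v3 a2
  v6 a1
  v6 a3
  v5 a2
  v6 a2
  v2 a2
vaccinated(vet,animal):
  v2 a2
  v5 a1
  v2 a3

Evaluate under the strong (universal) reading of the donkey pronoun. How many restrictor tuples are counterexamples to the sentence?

"it" takes "an animal" as antecedent — a donkey pronoun bound across the clause boundary.
Strong reading: for every (v,a) with examined(v,a), vaccinated(v,a).
Restrictor pairs: (v2,a2) ✓  (v2,a4) ✗  (v3,a2) ✗  (v3,a3) ✗  (v4,a1) ✗  (v5,a2) ✗  (v6,a1) ✗  (v6,a2) ✗  (v6,a3) ✗
Counterexamples (restrictor pairs failing the scope): 8.

8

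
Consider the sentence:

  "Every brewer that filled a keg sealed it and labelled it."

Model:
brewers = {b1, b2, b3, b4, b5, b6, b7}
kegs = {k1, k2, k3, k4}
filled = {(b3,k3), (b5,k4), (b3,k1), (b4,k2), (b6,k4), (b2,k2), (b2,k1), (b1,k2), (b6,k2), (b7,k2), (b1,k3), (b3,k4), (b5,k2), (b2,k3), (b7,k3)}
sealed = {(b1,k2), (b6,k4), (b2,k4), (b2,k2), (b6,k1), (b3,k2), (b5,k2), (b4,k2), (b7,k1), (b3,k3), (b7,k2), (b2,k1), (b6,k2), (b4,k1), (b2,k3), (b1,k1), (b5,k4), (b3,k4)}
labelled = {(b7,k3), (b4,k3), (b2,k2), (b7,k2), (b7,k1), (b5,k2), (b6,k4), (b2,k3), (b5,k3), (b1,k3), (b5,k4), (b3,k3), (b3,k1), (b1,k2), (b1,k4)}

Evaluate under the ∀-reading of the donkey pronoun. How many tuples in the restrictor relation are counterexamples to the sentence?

7

"it" takes "a keg" as antecedent — a donkey pronoun bound across the clause boundary.
Strong reading: for every (b,k) with filled(b,k), sealed(b,k) ∧ labelled(b,k).
Restrictor pairs: (b1,k2) ✓  (b1,k3) ✗  (b2,k1) ✗  (b2,k2) ✓  (b2,k3) ✓  (b3,k1) ✗  (b3,k3) ✓  (b3,k4) ✗  (b4,k2) ✗  (b5,k2) ✓  (b5,k4) ✓  (b6,k2) ✗  (b6,k4) ✓  (b7,k2) ✓  (b7,k3) ✗
Counterexamples (restrictor pairs failing the scope): 7.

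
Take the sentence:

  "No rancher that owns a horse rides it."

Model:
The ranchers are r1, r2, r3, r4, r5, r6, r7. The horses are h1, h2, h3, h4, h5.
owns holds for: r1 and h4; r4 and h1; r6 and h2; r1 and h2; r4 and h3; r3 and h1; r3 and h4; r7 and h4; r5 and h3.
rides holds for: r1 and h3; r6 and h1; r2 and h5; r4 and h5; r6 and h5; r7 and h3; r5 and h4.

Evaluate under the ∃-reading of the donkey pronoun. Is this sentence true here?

True

"it" takes "a horse" as antecedent — a donkey pronoun bound across the clause boundary.
Truth condition: for no (r,h) with owns(r,h) does rides(r,h) hold.
Restrictor pairs — does the scope hold? (r1,h2):fails  (r1,h4):fails  (r3,h1):fails  (r3,h4):fails  (r4,h1):fails  (r4,h3):fails  (r5,h3):fails  (r6,h2):fails  (r7,h4):fails
Scope holds for no restrictor pair, so the sentence is true.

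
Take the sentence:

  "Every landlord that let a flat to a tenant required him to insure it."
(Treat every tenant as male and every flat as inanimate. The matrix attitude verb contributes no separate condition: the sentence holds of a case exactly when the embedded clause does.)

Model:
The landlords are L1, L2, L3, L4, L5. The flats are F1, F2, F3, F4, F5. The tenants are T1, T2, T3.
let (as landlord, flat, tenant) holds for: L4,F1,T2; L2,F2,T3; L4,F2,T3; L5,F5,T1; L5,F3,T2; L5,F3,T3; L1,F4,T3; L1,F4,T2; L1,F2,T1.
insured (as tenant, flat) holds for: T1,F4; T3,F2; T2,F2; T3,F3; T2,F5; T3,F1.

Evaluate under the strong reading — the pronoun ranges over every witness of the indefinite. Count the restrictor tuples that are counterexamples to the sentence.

"him" takes "a tenant" as antecedent and "it" takes "a flat"; both are donkey pronouns co-varying with the restrictor.
Strong reading: for every (l,f,t) with let(l,f,t), insured(t,f).
Restrictor triples: (L1,F2,T1)→insured(T1,F2) ✗  (L1,F4,T2)→insured(T2,F4) ✗  (L1,F4,T3)→insured(T3,F4) ✗  (L2,F2,T3)→insured(T3,F2) ✓  (L4,F1,T2)→insured(T2,F1) ✗  (L4,F2,T3)→insured(T3,F2) ✓  (L5,F3,T2)→insured(T2,F3) ✗  (L5,F3,T3)→insured(T3,F3) ✓  (L5,F5,T1)→insured(T1,F5) ✗
Counterexamples (restrictor triples failing the scope): 6.

6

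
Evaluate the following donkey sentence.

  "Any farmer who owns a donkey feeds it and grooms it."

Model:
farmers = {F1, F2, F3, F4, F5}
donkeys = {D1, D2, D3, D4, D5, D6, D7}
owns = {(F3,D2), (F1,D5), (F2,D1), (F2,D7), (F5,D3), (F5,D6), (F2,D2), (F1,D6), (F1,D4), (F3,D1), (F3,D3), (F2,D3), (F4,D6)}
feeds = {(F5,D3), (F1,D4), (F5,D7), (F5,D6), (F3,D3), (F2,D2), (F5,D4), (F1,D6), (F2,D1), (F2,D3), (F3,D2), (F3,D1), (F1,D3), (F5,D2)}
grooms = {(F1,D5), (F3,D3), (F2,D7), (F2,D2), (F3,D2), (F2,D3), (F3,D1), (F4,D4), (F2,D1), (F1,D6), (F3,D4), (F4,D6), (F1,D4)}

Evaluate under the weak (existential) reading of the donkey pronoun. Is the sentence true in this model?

"it" takes "a donkey" as antecedent — a donkey pronoun bound across the clause boundary.
Weak reading: every farmer f with some owns-donkey has at least one owns-donkey d such that feeds(f,d) ∧ grooms(f,d).
Per farmer: F1:✓  F2:✓  F3:✓  F4:✗  F5:✗
F4 has no witness among its owns-donkeys.

False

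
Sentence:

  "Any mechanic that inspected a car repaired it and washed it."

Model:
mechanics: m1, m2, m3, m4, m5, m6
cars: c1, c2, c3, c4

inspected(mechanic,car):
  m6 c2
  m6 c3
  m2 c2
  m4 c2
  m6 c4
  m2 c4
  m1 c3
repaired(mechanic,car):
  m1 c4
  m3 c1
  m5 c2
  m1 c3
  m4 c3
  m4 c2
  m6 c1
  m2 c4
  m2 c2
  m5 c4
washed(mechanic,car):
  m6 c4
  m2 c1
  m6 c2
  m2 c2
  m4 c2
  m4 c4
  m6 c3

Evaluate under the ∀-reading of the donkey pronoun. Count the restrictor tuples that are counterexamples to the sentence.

5

"it" takes "a car" as antecedent — a donkey pronoun bound across the clause boundary.
Strong reading: for every (m,c) with inspected(m,c), repaired(m,c) ∧ washed(m,c).
Restrictor pairs: (m1,c3) ✗  (m2,c2) ✓  (m2,c4) ✗  (m4,c2) ✓  (m6,c2) ✗  (m6,c3) ✗  (m6,c4) ✗
Counterexamples (restrictor pairs failing the scope): 5.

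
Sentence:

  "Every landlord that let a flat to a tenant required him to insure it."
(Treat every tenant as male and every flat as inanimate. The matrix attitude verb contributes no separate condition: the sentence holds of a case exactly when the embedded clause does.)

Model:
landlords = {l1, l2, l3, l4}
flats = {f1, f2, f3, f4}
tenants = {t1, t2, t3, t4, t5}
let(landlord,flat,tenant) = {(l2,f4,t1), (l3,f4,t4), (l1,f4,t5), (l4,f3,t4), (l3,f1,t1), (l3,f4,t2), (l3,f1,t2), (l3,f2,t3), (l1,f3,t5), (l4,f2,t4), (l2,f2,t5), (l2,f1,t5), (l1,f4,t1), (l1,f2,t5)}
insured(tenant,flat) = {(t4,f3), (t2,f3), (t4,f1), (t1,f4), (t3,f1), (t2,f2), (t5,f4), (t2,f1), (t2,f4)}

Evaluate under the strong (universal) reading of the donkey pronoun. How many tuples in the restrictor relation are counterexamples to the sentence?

8

"him" takes "a tenant" as antecedent and "it" takes "a flat"; both are donkey pronouns co-varying with the restrictor.
Strong reading: for every (l,f,t) with let(l,f,t), insured(t,f).
Restrictor triples: (l1,f2,t5)→insured(t5,f2) ✗  (l1,f3,t5)→insured(t5,f3) ✗  (l1,f4,t1)→insured(t1,f4) ✓  (l1,f4,t5)→insured(t5,f4) ✓  (l2,f1,t5)→insured(t5,f1) ✗  (l2,f2,t5)→insured(t5,f2) ✗  (l2,f4,t1)→insured(t1,f4) ✓  (l3,f1,t1)→insured(t1,f1) ✗  (l3,f1,t2)→insured(t2,f1) ✓  (l3,f2,t3)→insured(t3,f2) ✗  (l3,f4,t2)→insured(t2,f4) ✓  (l3,f4,t4)→insured(t4,f4) ✗  (l4,f2,t4)→insured(t4,f2) ✗  (l4,f3,t4)→insured(t4,f3) ✓
Counterexamples (restrictor triples failing the scope): 8.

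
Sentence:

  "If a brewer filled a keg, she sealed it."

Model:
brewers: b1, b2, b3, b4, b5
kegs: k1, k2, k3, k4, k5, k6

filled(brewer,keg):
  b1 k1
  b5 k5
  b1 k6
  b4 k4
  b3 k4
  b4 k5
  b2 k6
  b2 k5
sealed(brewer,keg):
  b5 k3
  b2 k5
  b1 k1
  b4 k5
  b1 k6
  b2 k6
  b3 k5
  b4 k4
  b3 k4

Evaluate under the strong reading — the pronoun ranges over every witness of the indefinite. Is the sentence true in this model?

"it" takes "a keg" as antecedent — a donkey pronoun bound across the clause boundary.
Strong reading: for every (b,k) with filled(b,k), sealed(b,k).
Restrictor pairs: (b1,k1) ✓  (b1,k6) ✓  (b2,k5) ✓  (b2,k6) ✓  (b3,k4) ✓  (b4,k4) ✓  (b4,k5) ✓  (b5,k5) ✗
Counterexample: (b5,k5) is in filled but fails the scope.

False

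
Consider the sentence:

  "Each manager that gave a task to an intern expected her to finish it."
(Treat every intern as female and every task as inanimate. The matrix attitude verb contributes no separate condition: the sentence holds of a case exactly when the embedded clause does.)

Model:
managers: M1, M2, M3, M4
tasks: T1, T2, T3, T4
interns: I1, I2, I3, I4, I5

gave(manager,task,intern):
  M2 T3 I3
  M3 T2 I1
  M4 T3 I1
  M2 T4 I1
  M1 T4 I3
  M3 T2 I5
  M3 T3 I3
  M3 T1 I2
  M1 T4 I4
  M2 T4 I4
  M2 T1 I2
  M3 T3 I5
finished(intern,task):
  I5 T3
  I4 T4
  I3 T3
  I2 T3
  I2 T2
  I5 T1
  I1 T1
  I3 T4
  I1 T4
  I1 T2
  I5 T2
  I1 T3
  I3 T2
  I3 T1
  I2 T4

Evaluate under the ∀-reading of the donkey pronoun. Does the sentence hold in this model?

False

"her" takes "an intern" as antecedent and "it" takes "a task"; both are donkey pronouns co-varying with the restrictor.
Strong reading: for every (m,t,i) with gave(m,t,i), finished(i,t).
Restrictor triples: (M1,T4,I3)→finished(I3,T4) ✓  (M1,T4,I4)→finished(I4,T4) ✓  (M2,T1,I2)→finished(I2,T1) ✗  (M2,T3,I3)→finished(I3,T3) ✓  (M2,T4,I1)→finished(I1,T4) ✓  (M2,T4,I4)→finished(I4,T4) ✓  (M3,T1,I2)→finished(I2,T1) ✗  (M3,T2,I1)→finished(I1,T2) ✓  (M3,T2,I5)→finished(I5,T2) ✓  (M3,T3,I3)→finished(I3,T3) ✓  (M3,T3,I5)→finished(I5,T3) ✓  (M4,T3,I1)→finished(I1,T3) ✓
Counterexample: (M2,T1,I2) — finished(I2,T1) does not hold.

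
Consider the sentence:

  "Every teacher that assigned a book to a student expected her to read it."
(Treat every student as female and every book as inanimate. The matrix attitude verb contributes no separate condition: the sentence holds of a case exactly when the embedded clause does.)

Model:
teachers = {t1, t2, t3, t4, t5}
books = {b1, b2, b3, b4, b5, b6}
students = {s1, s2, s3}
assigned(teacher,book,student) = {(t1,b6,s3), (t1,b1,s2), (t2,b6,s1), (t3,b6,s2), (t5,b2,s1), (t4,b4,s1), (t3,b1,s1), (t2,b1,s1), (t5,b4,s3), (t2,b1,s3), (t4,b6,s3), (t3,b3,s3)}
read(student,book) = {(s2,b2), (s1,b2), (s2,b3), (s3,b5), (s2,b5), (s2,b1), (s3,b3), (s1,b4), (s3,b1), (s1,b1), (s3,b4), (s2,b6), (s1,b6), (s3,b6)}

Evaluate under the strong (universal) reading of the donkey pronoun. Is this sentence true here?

True

"her" takes "a student" as antecedent and "it" takes "a book"; both are donkey pronouns co-varying with the restrictor.
Strong reading: for every (t,b,s) with assigned(t,b,s), read(s,b).
Restrictor triples: (t1,b1,s2)→read(s2,b1) ✓  (t1,b6,s3)→read(s3,b6) ✓  (t2,b1,s1)→read(s1,b1) ✓  (t2,b1,s3)→read(s3,b1) ✓  (t2,b6,s1)→read(s1,b6) ✓  (t3,b1,s1)→read(s1,b1) ✓  (t3,b3,s3)→read(s3,b3) ✓  (t3,b6,s2)→read(s2,b6) ✓  (t4,b4,s1)→read(s1,b4) ✓  (t4,b6,s3)→read(s3,b6) ✓  (t5,b2,s1)→read(s1,b2) ✓  (t5,b4,s3)→read(s3,b4) ✓
Every restrictor triple satisfies the scope.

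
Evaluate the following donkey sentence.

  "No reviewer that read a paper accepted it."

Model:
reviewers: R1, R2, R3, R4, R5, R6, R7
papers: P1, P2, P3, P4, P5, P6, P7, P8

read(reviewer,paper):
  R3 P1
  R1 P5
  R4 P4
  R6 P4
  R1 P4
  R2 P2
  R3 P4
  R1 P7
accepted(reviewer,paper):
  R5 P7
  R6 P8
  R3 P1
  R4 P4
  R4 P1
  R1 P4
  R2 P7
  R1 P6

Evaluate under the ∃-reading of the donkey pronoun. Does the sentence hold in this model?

False

"it" takes "a paper" as antecedent — a donkey pronoun bound across the clause boundary.
Truth condition: for no (r,p) with read(r,p) does accepted(r,p) hold.
Restrictor pairs — does the scope hold? (R1,P4):holds  (R1,P5):fails  (R1,P7):fails  (R2,P2):fails  (R3,P1):holds  (R3,P4):fails  (R4,P4):holds  (R6,P4):fails
Scope holds for 3 pair(s), so the sentence is false.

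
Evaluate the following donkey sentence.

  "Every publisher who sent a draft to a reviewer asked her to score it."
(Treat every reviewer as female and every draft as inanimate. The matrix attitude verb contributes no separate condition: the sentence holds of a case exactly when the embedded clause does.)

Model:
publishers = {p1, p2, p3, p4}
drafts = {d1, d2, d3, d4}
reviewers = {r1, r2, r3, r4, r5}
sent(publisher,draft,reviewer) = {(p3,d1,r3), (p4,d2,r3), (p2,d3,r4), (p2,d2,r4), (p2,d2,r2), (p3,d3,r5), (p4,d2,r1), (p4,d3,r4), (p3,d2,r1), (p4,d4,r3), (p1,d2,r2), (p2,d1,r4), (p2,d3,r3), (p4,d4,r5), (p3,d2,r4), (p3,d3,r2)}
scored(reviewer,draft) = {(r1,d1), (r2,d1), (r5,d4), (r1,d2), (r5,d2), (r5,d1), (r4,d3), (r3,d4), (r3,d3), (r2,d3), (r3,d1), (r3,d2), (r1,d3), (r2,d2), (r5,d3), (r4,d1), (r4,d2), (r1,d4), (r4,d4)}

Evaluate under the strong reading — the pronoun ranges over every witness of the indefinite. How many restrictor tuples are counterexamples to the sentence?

"her" takes "a reviewer" as antecedent and "it" takes "a draft"; both are donkey pronouns co-varying with the restrictor.
Strong reading: for every (p,d,r) with sent(p,d,r), scored(r,d).
Restrictor triples: (p1,d2,r2)→scored(r2,d2) ✓  (p2,d1,r4)→scored(r4,d1) ✓  (p2,d2,r2)→scored(r2,d2) ✓  (p2,d2,r4)→scored(r4,d2) ✓  (p2,d3,r3)→scored(r3,d3) ✓  (p2,d3,r4)→scored(r4,d3) ✓  (p3,d1,r3)→scored(r3,d1) ✓  (p3,d2,r1)→scored(r1,d2) ✓  (p3,d2,r4)→scored(r4,d2) ✓  (p3,d3,r2)→scored(r2,d3) ✓  (p3,d3,r5)→scored(r5,d3) ✓  (p4,d2,r1)→scored(r1,d2) ✓  (p4,d2,r3)→scored(r3,d2) ✓  (p4,d3,r4)→scored(r4,d3) ✓  (p4,d4,r3)→scored(r3,d4) ✓  (p4,d4,r5)→scored(r5,d4) ✓
Counterexamples (restrictor triples failing the scope): 0.

0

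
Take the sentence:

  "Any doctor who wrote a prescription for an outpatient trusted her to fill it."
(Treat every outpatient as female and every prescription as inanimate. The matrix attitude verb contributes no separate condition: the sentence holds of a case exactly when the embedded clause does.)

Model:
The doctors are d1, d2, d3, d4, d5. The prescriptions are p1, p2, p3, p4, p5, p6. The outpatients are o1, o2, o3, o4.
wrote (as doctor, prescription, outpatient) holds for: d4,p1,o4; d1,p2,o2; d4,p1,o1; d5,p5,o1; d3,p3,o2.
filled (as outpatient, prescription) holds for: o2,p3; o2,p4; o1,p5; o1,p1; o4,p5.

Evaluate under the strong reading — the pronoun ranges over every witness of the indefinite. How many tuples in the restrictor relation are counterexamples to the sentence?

2

"her" takes "an outpatient" as antecedent and "it" takes "a prescription"; both are donkey pronouns co-varying with the restrictor.
Strong reading: for every (d,p,o) with wrote(d,p,o), filled(o,p).
Restrictor triples: (d1,p2,o2)→filled(o2,p2) ✗  (d3,p3,o2)→filled(o2,p3) ✓  (d4,p1,o1)→filled(o1,p1) ✓  (d4,p1,o4)→filled(o4,p1) ✗  (d5,p5,o1)→filled(o1,p5) ✓
Counterexamples (restrictor triples failing the scope): 2.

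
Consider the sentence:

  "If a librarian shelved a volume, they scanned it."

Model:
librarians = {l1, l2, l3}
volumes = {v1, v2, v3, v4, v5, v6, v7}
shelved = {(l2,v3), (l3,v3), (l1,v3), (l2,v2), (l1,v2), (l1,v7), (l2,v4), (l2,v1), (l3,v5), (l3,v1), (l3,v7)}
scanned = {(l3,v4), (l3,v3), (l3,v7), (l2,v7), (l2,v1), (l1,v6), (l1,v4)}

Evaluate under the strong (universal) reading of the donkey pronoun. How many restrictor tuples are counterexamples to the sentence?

8

"it" takes "a volume" as antecedent — a donkey pronoun bound across the clause boundary.
Strong reading: for every (l,v) with shelved(l,v), scanned(l,v).
Restrictor pairs: (l1,v2) ✗  (l1,v3) ✗  (l1,v7) ✗  (l2,v1) ✓  (l2,v2) ✗  (l2,v3) ✗  (l2,v4) ✗  (l3,v1) ✗  (l3,v3) ✓  (l3,v5) ✗  (l3,v7) ✓
Counterexamples (restrictor pairs failing the scope): 8.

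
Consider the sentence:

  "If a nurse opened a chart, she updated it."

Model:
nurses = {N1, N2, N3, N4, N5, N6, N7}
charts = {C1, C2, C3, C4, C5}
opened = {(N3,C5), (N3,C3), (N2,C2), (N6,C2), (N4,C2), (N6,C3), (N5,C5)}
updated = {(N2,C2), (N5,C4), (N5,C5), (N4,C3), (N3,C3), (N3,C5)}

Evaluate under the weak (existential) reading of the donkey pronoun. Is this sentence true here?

False

"it" takes "a chart" as antecedent — a donkey pronoun bound across the clause boundary.
Weak reading: every nurse n with some opened-chart has at least one opened-chart c such that updated(n,c).
Per nurse: N2:✓  N3:✓  N4:✗  N5:✓  N6:✗
N4 has no witness among its opened-charts.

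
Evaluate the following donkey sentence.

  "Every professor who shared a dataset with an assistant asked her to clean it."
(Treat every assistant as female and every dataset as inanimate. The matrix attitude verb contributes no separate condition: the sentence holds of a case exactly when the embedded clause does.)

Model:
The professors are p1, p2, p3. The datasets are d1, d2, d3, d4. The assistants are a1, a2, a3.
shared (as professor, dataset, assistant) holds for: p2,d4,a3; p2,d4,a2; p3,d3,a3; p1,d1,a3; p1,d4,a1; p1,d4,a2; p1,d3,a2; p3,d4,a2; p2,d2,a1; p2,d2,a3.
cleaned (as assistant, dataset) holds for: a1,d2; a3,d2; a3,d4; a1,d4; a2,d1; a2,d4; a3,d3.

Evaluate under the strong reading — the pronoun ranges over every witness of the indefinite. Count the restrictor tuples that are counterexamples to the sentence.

"her" takes "an assistant" as antecedent and "it" takes "a dataset"; both are donkey pronouns co-varying with the restrictor.
Strong reading: for every (p,d,a) with shared(p,d,a), cleaned(a,d).
Restrictor triples: (p1,d1,a3)→cleaned(a3,d1) ✗  (p1,d3,a2)→cleaned(a2,d3) ✗  (p1,d4,a1)→cleaned(a1,d4) ✓  (p1,d4,a2)→cleaned(a2,d4) ✓  (p2,d2,a1)→cleaned(a1,d2) ✓  (p2,d2,a3)→cleaned(a3,d2) ✓  (p2,d4,a2)→cleaned(a2,d4) ✓  (p2,d4,a3)→cleaned(a3,d4) ✓  (p3,d3,a3)→cleaned(a3,d3) ✓  (p3,d4,a2)→cleaned(a2,d4) ✓
Counterexamples (restrictor triples failing the scope): 2.

2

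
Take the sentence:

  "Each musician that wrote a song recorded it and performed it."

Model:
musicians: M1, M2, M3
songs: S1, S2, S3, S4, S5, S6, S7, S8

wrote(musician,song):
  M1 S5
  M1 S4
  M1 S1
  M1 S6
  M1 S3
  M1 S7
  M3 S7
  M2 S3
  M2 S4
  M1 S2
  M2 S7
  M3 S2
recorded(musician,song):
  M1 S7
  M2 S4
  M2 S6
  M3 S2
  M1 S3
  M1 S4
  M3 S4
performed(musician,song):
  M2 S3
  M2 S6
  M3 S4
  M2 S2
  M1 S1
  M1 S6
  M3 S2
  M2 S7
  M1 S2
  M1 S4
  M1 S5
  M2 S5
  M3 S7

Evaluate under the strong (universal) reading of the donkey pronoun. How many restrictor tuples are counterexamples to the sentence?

"it" takes "a song" as antecedent — a donkey pronoun bound across the clause boundary.
Strong reading: for every (m,s) with wrote(m,s), recorded(m,s) ∧ performed(m,s).
Restrictor pairs: (M1,S1) ✗  (M1,S2) ✗  (M1,S3) ✗  (M1,S4) ✓  (M1,S5) ✗  (M1,S6) ✗  (M1,S7) ✗  (M2,S3) ✗  (M2,S4) ✗  (M2,S7) ✗  (M3,S2) ✓  (M3,S7) ✗
Counterexamples (restrictor pairs failing the scope): 10.

10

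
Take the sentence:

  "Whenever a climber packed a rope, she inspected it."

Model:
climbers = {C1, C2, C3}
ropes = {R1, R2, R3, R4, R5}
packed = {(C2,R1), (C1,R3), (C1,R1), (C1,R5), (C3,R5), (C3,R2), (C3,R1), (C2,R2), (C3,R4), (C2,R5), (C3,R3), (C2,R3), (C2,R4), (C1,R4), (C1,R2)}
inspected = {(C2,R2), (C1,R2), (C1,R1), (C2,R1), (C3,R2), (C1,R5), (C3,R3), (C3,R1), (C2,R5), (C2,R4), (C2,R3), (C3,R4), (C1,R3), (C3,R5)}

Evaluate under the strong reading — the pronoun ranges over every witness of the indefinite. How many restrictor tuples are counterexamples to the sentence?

1

"it" takes "a rope" as antecedent — a donkey pronoun bound across the clause boundary.
Strong reading: for every (c,r) with packed(c,r), inspected(c,r).
Restrictor pairs: (C1,R1) ✓  (C1,R2) ✓  (C1,R3) ✓  (C1,R4) ✗  (C1,R5) ✓  (C2,R1) ✓  (C2,R2) ✓  (C2,R3) ✓  (C2,R4) ✓  (C2,R5) ✓  (C3,R1) ✓  (C3,R2) ✓  (C3,R3) ✓  (C3,R4) ✓  (C3,R5) ✓
Counterexamples (restrictor pairs failing the scope): 1.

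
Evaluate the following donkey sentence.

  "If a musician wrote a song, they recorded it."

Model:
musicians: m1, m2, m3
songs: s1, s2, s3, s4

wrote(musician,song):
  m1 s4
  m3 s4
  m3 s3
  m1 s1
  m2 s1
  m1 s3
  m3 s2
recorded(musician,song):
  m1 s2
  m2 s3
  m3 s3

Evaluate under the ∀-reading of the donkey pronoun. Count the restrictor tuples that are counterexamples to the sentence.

"it" takes "a song" as antecedent — a donkey pronoun bound across the clause boundary.
Strong reading: for every (m,s) with wrote(m,s), recorded(m,s).
Restrictor pairs: (m1,s1) ✗  (m1,s3) ✗  (m1,s4) ✗  (m2,s1) ✗  (m3,s2) ✗  (m3,s3) ✓  (m3,s4) ✗
Counterexamples (restrictor pairs failing the scope): 6.

6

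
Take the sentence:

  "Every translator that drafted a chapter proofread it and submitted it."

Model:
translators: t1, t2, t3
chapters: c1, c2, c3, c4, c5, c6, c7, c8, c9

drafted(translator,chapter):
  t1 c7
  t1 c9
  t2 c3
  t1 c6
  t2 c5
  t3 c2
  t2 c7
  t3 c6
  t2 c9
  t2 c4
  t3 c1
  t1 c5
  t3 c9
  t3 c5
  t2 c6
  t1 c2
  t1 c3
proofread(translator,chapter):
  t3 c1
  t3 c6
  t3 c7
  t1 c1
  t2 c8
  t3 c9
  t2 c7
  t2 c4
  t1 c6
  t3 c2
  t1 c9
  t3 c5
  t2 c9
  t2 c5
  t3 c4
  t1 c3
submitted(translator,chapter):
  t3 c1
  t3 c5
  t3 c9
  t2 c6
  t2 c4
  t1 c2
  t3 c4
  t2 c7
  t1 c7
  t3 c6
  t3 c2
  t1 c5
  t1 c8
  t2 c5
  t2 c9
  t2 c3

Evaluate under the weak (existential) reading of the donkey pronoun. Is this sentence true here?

"it" takes "a chapter" as antecedent — a donkey pronoun bound across the clause boundary.
Weak reading: every translator t with some drafted-chapter has at least one drafted-chapter c such that proofread(t,c) ∧ submitted(t,c).
Per translator: t1:✗  t2:✓  t3:✓
t1 has no witness among its drafted-chapters.

False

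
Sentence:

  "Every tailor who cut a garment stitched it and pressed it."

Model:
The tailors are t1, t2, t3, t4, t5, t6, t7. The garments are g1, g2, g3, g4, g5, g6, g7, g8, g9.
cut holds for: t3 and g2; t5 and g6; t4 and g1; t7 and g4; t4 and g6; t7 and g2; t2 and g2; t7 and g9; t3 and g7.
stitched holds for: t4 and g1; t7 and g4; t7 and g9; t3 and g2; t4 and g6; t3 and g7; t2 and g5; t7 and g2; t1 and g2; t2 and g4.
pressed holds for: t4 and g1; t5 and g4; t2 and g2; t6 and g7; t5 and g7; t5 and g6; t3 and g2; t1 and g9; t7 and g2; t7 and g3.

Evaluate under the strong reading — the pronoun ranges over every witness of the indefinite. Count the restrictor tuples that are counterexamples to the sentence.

6

"it" takes "a garment" as antecedent — a donkey pronoun bound across the clause boundary.
Strong reading: for every (t,g) with cut(t,g), stitched(t,g) ∧ pressed(t,g).
Restrictor pairs: (t2,g2) ✗  (t3,g2) ✓  (t3,g7) ✗  (t4,g1) ✓  (t4,g6) ✗  (t5,g6) ✗  (t7,g2) ✓  (t7,g4) ✗  (t7,g9) ✗
Counterexamples (restrictor pairs failing the scope): 6.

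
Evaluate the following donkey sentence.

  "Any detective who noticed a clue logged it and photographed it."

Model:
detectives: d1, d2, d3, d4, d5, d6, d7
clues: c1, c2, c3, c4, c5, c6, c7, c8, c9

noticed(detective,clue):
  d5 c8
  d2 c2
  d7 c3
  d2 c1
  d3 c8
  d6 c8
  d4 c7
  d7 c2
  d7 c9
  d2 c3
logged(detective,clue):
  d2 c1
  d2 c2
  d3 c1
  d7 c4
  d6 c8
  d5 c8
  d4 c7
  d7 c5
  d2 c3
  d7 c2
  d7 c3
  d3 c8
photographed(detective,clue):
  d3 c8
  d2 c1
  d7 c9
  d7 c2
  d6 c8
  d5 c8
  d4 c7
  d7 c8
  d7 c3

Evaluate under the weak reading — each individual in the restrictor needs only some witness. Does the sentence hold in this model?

"it" takes "a clue" as antecedent — a donkey pronoun bound across the clause boundary.
Weak reading: every detective d with some noticed-clue has at least one noticed-clue c such that logged(d,c) ∧ photographed(d,c).
Per detective: d2:✓  d3:✓  d4:✓  d5:✓  d6:✓  d7:✓
Every detective in the restrictor has a witness.

True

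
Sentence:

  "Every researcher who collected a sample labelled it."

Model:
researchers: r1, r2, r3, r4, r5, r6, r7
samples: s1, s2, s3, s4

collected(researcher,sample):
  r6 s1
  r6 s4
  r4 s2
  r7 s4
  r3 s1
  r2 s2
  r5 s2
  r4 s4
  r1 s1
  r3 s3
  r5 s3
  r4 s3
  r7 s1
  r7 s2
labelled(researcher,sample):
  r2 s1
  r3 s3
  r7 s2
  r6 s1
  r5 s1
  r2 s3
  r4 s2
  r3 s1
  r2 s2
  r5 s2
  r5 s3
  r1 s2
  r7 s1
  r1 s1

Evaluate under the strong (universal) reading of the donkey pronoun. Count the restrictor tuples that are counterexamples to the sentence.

"it" takes "a sample" as antecedent — a donkey pronoun bound across the clause boundary.
Strong reading: for every (r,s) with collected(r,s), labelled(r,s).
Restrictor pairs: (r1,s1) ✓  (r2,s2) ✓  (r3,s1) ✓  (r3,s3) ✓  (r4,s2) ✓  (r4,s3) ✗  (r4,s4) ✗  (r5,s2) ✓  (r5,s3) ✓  (r6,s1) ✓  (r6,s4) ✗  (r7,s1) ✓  (r7,s2) ✓  (r7,s4) ✗
Counterexamples (restrictor pairs failing the scope): 4.

4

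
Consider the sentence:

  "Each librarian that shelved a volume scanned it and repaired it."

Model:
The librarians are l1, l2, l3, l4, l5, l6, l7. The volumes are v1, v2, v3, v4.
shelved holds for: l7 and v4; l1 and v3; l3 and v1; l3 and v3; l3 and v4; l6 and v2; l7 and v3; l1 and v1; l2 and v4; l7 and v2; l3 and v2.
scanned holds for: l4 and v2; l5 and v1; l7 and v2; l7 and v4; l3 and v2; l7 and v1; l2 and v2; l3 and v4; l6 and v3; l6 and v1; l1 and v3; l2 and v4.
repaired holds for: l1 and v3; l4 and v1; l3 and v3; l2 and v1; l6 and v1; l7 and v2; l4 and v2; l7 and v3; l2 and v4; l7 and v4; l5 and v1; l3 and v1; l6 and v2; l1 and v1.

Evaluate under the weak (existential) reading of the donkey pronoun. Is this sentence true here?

False

"it" takes "a volume" as antecedent — a donkey pronoun bound across the clause boundary.
Weak reading: every librarian l with some shelved-volume has at least one shelved-volume v such that scanned(l,v) ∧ repaired(l,v).
Per librarian: l1:✓  l2:✓  l3:✗  l6:✗  l7:✓
l3 has no witness among its shelved-volumes.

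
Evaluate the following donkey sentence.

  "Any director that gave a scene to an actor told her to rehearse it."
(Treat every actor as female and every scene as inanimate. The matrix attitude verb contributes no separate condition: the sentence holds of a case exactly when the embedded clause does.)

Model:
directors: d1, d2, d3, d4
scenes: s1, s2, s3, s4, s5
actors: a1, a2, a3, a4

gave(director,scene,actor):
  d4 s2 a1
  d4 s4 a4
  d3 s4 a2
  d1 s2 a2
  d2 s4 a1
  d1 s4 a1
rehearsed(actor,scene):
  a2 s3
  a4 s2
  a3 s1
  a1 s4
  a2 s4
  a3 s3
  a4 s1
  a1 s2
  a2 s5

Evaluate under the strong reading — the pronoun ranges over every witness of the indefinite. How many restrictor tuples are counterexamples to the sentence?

2

"her" takes "an actor" as antecedent and "it" takes "a scene"; both are donkey pronouns co-varying with the restrictor.
Strong reading: for every (d,s,a) with gave(d,s,a), rehearsed(a,s).
Restrictor triples: (d1,s2,a2)→rehearsed(a2,s2) ✗  (d1,s4,a1)→rehearsed(a1,s4) ✓  (d2,s4,a1)→rehearsed(a1,s4) ✓  (d3,s4,a2)→rehearsed(a2,s4) ✓  (d4,s2,a1)→rehearsed(a1,s2) ✓  (d4,s4,a4)→rehearsed(a4,s4) ✗
Counterexamples (restrictor triples failing the scope): 2.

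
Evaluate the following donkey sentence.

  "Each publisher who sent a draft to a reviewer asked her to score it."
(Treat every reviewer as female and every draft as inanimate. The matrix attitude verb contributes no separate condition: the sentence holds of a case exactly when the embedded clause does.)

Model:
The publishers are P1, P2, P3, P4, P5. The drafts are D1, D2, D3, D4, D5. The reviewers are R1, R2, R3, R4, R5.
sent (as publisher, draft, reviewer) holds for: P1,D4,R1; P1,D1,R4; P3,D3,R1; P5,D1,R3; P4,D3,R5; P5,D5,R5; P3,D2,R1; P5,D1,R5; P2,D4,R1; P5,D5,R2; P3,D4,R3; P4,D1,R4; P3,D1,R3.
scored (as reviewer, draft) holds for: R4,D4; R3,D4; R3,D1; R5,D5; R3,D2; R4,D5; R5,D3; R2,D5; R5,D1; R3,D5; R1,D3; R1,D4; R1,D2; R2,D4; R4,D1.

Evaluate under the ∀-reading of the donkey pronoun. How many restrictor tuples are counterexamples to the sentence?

0

"her" takes "a reviewer" as antecedent and "it" takes "a draft"; both are donkey pronouns co-varying with the restrictor.
Strong reading: for every (p,d,r) with sent(p,d,r), scored(r,d).
Restrictor triples: (P1,D1,R4)→scored(R4,D1) ✓  (P1,D4,R1)→scored(R1,D4) ✓  (P2,D4,R1)→scored(R1,D4) ✓  (P3,D1,R3)→scored(R3,D1) ✓  (P3,D2,R1)→scored(R1,D2) ✓  (P3,D3,R1)→scored(R1,D3) ✓  (P3,D4,R3)→scored(R3,D4) ✓  (P4,D1,R4)→scored(R4,D1) ✓  (P4,D3,R5)→scored(R5,D3) ✓  (P5,D1,R3)→scored(R3,D1) ✓  (P5,D1,R5)→scored(R5,D1) ✓  (P5,D5,R2)→scored(R2,D5) ✓  (P5,D5,R5)→scored(R5,D5) ✓
Counterexamples (restrictor triples failing the scope): 0.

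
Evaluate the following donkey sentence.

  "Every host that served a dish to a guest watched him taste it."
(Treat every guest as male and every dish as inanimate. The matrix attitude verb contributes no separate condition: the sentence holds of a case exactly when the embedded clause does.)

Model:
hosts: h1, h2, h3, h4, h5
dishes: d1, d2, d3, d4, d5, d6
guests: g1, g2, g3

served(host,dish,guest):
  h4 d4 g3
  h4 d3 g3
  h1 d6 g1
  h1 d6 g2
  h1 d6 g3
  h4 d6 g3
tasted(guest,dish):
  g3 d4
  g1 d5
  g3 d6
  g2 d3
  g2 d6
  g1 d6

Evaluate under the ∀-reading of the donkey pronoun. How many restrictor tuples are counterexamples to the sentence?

"him" takes "a guest" as antecedent and "it" takes "a dish"; both are donkey pronouns co-varying with the restrictor.
Strong reading: for every (h,d,g) with served(h,d,g), tasted(g,d).
Restrictor triples: (h1,d6,g1)→tasted(g1,d6) ✓  (h1,d6,g2)→tasted(g2,d6) ✓  (h1,d6,g3)→tasted(g3,d6) ✓  (h4,d3,g3)→tasted(g3,d3) ✗  (h4,d4,g3)→tasted(g3,d4) ✓  (h4,d6,g3)→tasted(g3,d6) ✓
Counterexamples (restrictor triples failing the scope): 1.

1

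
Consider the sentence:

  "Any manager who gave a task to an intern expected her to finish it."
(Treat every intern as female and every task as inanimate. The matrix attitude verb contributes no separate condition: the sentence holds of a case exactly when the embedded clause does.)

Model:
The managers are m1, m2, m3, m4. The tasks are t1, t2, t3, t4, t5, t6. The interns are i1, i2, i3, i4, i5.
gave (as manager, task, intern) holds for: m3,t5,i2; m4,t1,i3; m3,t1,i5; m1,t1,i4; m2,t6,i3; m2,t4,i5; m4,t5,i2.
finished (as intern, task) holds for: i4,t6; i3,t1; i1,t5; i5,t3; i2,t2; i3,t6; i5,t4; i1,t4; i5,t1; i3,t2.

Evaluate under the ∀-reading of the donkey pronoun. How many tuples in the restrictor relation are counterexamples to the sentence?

"her" takes "an intern" as antecedent and "it" takes "a task"; both are donkey pronouns co-varying with the restrictor.
Strong reading: for every (m,t,i) with gave(m,t,i), finished(i,t).
Restrictor triples: (m1,t1,i4)→finished(i4,t1) ✗  (m2,t4,i5)→finished(i5,t4) ✓  (m2,t6,i3)→finished(i3,t6) ✓  (m3,t1,i5)→finished(i5,t1) ✓  (m3,t5,i2)→finished(i2,t5) ✗  (m4,t1,i3)→finished(i3,t1) ✓  (m4,t5,i2)→finished(i2,t5) ✗
Counterexamples (restrictor triples failing the scope): 3.

3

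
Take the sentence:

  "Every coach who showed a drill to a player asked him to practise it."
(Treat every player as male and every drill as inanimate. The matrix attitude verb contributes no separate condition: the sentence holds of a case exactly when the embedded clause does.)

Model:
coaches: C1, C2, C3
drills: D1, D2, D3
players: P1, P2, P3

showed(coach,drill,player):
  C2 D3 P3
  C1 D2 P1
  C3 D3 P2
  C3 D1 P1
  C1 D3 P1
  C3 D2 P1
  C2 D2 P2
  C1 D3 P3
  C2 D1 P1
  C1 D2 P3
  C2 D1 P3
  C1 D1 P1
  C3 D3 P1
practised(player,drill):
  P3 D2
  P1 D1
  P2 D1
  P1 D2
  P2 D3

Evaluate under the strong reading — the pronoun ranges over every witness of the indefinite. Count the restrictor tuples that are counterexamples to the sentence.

6

"him" takes "a player" as antecedent and "it" takes "a drill"; both are donkey pronouns co-varying with the restrictor.
Strong reading: for every (c,d,p) with showed(c,d,p), practised(p,d).
Restrictor triples: (C1,D1,P1)→practised(P1,D1) ✓  (C1,D2,P1)→practised(P1,D2) ✓  (C1,D2,P3)→practised(P3,D2) ✓  (C1,D3,P1)→practised(P1,D3) ✗  (C1,D3,P3)→practised(P3,D3) ✗  (C2,D1,P1)→practised(P1,D1) ✓  (C2,D1,P3)→practised(P3,D1) ✗  (C2,D2,P2)→practised(P2,D2) ✗  (C2,D3,P3)→practised(P3,D3) ✗  (C3,D1,P1)→practised(P1,D1) ✓  (C3,D2,P1)→practised(P1,D2) ✓  (C3,D3,P1)→practised(P1,D3) ✗  (C3,D3,P2)→practised(P2,D3) ✓
Counterexamples (restrictor triples failing the scope): 6.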